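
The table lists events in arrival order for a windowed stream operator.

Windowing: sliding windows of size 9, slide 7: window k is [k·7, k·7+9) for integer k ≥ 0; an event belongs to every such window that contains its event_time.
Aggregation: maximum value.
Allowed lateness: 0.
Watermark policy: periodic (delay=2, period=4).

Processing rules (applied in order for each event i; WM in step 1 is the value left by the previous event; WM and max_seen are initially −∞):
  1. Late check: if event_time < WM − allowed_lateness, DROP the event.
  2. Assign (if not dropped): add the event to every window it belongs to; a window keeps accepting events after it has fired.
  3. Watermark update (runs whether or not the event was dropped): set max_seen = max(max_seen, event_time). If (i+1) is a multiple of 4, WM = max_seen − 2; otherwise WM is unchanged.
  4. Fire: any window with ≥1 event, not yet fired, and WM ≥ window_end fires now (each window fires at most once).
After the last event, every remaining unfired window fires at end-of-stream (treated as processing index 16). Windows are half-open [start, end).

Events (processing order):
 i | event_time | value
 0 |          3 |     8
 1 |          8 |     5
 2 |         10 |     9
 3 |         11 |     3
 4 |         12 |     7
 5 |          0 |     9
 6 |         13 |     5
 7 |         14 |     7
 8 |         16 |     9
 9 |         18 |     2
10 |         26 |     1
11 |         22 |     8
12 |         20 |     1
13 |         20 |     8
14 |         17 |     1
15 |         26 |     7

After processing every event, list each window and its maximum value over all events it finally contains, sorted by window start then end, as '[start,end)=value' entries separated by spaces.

[0,9)=8 [7,16)=9 [14,23)=9 [21,30)=8

i=0 t=3 v=8: → [0,9); WM=−∞
i=1 t=8 v=5: → [7,16),[0,9); WM=−∞
i=2 t=10 v=9: → [7,16); WM=−∞
i=3 t=11 v=3: → [7,16); WM=9; [0,9) fires=8
i=4 t=12 v=7: → [7,16); WM=9
i=5 t=0 v=9: DROP (t<9-0); WM=9
i=6 t=13 v=5: → [7,16); WM=9
i=7 t=14 v=7: → [14,23),[7,16); WM=12
i=8 t=16 v=9: → [14,23); WM=12
i=9 t=18 v=2: → [14,23); WM=12
i=10 t=26 v=1: → [21,30); WM=12
i=11 t=22 v=8: → [21,30),[14,23); WM=24; [7,16) fires=9 [14,23) fires=9
i=12 t=20 v=1: DROP (t<24-0); WM=24
i=13 t=20 v=8: DROP (t<24-0); WM=24
i=14 t=17 v=1: DROP (t<24-0); WM=24
i=15 t=26 v=7: → [21,30); WM=24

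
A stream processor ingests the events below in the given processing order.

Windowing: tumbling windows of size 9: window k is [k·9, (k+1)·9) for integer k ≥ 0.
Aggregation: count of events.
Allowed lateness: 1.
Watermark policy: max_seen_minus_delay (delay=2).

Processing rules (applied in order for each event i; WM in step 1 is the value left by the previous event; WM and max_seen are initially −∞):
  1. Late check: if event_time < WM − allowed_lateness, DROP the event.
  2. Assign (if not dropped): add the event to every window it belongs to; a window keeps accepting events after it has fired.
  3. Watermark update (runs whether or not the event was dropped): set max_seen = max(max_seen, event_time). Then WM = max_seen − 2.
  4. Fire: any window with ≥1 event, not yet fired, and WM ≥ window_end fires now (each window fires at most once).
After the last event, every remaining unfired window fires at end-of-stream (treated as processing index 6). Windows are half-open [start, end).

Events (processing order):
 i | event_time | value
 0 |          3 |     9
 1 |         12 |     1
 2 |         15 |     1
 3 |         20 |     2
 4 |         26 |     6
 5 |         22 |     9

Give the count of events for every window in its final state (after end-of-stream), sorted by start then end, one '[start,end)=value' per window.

i=0 t=3 v=9: → [0,9); WM=1
i=1 t=12 v=1: → [9,18); WM=10; [0,9) fires=1
i=2 t=15 v=1: → [9,18); WM=13
i=3 t=20 v=2: → [18,27); WM=18; [9,18) fires=2
i=4 t=26 v=6: → [18,27); WM=24
i=5 t=22 v=9: DROP (t<24-1); WM=24

[0,9)=1 [9,18)=2 [18,27)=2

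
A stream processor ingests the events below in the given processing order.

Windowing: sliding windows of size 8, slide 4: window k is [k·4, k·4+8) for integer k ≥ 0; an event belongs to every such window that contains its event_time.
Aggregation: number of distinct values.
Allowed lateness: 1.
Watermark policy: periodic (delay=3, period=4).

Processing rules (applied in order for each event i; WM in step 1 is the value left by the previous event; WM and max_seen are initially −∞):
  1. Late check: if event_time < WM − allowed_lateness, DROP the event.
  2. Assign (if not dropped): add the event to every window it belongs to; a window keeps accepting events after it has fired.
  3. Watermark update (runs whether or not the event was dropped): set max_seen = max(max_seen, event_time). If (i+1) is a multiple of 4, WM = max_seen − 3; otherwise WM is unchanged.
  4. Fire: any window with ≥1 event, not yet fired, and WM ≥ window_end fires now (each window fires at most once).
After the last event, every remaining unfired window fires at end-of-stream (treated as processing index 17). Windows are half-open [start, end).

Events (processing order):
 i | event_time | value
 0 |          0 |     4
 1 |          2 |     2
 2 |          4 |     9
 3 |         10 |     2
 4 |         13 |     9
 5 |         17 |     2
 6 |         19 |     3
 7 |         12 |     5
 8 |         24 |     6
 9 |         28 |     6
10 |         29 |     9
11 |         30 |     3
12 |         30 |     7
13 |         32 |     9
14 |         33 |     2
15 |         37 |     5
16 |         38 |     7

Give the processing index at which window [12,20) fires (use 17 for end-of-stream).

11

i=0 t=0 v=4: → [0,8); WM=−∞
i=1 t=2 v=2: → [0,8); WM=−∞
i=2 t=4 v=9: → [4,12),[0,8); WM=−∞
i=3 t=10 v=2: → [8,16),[4,12); WM=7
i=4 t=13 v=9: → [12,20),[8,16); WM=7
i=5 t=17 v=2: → [16,24),[12,20); WM=7
i=6 t=19 v=3: → [16,24),[12,20); WM=7
i=7 t=12 v=5: → [12,20),[8,16); WM=16; [0,8) fires=3 [4,12) fires=2 [8,16) fires=3
i=8 t=24 v=6: → [24,32),[20,28); WM=16
i=9 t=28 v=6: → [28,36),[24,32); WM=16
i=10 t=29 v=9: → [28,36),[24,32); WM=16
i=11 t=30 v=3: → [28,36),[24,32); WM=27; [12,20) fires=4 [16,24) fires=2
i=12 t=30 v=7: → [28,36),[24,32); WM=27
i=13 t=32 v=9: → [32,40),[28,36); WM=27
i=14 t=33 v=2: → [32,40),[28,36); WM=27
i=15 t=37 v=5: → [36,44),[32,40); WM=34; [20,28) fires=1 [24,32) fires=4
i=16 t=38 v=7: → [36,44),[32,40); WM=34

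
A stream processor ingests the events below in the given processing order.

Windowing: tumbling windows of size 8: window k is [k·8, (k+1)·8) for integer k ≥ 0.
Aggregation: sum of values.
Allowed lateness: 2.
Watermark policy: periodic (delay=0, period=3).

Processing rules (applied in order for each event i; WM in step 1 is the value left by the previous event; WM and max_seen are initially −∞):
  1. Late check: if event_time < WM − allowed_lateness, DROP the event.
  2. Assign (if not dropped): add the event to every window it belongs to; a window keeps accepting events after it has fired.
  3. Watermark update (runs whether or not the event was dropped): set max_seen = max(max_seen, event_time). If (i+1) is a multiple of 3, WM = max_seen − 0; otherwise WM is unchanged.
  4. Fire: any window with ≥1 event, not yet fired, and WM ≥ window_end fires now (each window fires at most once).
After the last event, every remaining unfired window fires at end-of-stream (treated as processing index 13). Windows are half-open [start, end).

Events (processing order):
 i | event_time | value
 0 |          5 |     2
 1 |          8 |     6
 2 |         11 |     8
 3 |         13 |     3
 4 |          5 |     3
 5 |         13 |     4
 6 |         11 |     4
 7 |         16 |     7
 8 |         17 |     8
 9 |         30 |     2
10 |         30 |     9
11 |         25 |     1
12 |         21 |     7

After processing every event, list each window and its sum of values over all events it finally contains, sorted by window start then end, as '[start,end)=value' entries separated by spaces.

i=0 t=5 v=2: → [0,8); WM=−∞
i=1 t=8 v=6: → [8,16); WM=−∞
i=2 t=11 v=8: → [8,16); WM=11; [0,8) fires=2
i=3 t=13 v=3: → [8,16); WM=11
i=4 t=5 v=3: DROP (t<11-2); WM=11
i=5 t=13 v=4: → [8,16); WM=13
i=6 t=11 v=4: → [8,16); WM=13
i=7 t=16 v=7: → [16,24); WM=13
i=8 t=17 v=8: → [16,24); WM=17; [8,16) fires=25
i=9 t=30 v=2: → [24,32); WM=17
i=10 t=30 v=9: → [24,32); WM=17
i=11 t=25 v=1: → [24,32); WM=30; [16,24) fires=15
i=12 t=21 v=7: DROP (t<30-2); WM=30

[0,8)=2 [8,16)=25 [16,24)=15 [24,32)=12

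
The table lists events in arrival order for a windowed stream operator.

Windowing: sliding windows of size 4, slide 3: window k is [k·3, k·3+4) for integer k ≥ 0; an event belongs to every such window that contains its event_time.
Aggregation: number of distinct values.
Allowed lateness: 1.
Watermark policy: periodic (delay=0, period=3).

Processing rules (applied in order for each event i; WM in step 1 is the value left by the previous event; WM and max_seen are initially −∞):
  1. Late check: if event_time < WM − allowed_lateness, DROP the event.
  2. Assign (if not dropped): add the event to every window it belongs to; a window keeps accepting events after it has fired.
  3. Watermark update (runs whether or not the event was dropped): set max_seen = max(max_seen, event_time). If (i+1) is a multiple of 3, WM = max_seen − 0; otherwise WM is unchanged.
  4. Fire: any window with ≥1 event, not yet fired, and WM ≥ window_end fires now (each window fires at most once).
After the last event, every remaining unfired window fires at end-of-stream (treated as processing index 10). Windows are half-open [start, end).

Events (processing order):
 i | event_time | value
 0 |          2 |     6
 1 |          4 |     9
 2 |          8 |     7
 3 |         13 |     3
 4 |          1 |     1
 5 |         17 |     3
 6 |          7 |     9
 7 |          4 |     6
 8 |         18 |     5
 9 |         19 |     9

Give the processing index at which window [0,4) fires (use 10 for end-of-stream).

i=0 t=2 v=6: → [0,4); WM=−∞
i=1 t=4 v=9: → [3,7); WM=−∞
i=2 t=8 v=7: → [6,10); WM=8; [0,4) fires=1 [3,7) fires=1
i=3 t=13 v=3: → [12,16); WM=8
i=4 t=1 v=1: DROP (t<8-1); WM=8
i=5 t=17 v=3: → [15,19); WM=17; [6,10) fires=1 [12,16) fires=1
i=6 t=7 v=9: DROP (t<17-1); WM=17
i=7 t=4 v=6: DROP (t<17-1); WM=17
i=8 t=18 v=5: → [18,22),[15,19); WM=18
i=9 t=19 v=9: → [18,22); WM=18

2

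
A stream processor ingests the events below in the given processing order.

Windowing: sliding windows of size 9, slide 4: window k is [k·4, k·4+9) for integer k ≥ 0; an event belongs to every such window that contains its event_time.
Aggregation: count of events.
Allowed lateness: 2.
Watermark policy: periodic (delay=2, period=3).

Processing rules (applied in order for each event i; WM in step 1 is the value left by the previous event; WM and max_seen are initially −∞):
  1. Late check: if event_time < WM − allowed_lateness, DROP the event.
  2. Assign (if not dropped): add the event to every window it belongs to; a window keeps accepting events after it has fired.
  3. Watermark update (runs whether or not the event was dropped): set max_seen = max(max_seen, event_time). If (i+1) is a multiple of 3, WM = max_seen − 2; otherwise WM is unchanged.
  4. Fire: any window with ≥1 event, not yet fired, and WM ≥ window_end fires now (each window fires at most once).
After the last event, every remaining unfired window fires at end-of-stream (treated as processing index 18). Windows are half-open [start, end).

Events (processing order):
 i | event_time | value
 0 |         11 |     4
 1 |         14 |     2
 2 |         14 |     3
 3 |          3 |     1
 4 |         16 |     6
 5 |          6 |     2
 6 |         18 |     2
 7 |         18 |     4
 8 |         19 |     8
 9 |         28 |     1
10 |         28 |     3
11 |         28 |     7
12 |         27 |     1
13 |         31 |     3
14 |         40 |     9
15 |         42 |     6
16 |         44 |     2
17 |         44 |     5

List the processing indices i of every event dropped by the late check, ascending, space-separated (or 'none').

i=0 t=11 v=4: → [8,17),[4,13); WM=−∞
i=1 t=14 v=2: → [12,21),[8,17); WM=−∞
i=2 t=14 v=3: → [12,21),[8,17); WM=12
i=3 t=3 v=1: DROP (t<12-2); WM=12
i=4 t=16 v=6: → [16,25),[12,21),[8,17); WM=12
i=5 t=6 v=2: DROP (t<12-2); WM=14; [4,13) fires=1
i=6 t=18 v=2: → [16,25),[12,21); WM=14
i=7 t=18 v=4: → [16,25),[12,21); WM=14
i=8 t=19 v=8: → [16,25),[12,21); WM=17; [8,17) fires=4
i=9 t=28 v=1: → [28,37),[24,33),[20,29); WM=17
i=10 t=28 v=3: → [28,37),[24,33),[20,29); WM=17
i=11 t=28 v=7: → [28,37),[24,33),[20,29); WM=26; [12,21) fires=6 [16,25) fires=4
i=12 t=27 v=1: → [24,33),[20,29); WM=26
i=13 t=31 v=3: → [28,37),[24,33); WM=26
i=14 t=40 v=9: → [40,49),[36,45),[32,41); WM=38; [20,29) fires=4 [24,33) fires=5 [28,37) fires=4
i=15 t=42 v=6: → [40,49),[36,45); WM=38
i=16 t=44 v=2: → [44,53),[40,49),[36,45); WM=38
i=17 t=44 v=5: → [44,53),[40,49),[36,45); WM=42; [32,41) fires=1

3 5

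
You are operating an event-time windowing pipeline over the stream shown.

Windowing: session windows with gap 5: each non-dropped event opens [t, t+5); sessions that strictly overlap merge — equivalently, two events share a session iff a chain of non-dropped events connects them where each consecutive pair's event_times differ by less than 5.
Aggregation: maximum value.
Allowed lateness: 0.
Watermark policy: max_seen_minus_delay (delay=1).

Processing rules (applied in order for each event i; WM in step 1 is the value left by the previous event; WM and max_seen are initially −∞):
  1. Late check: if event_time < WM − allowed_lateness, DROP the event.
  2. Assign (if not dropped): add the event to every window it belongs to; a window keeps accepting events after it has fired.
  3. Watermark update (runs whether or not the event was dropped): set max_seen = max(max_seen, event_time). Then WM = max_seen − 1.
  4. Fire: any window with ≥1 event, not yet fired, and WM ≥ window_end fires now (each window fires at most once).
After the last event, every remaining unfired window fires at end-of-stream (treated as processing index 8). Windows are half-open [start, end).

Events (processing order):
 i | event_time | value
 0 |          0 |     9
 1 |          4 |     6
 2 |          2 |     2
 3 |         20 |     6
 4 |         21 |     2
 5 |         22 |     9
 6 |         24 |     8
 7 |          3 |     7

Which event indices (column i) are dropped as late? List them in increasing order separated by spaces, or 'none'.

i=0 t=0 v=9: → [0,5); WM=-1
i=1 t=4 v=6: → [0,9); WM=3
i=2 t=2 v=2: DROP (t<3-0); WM=3
i=3 t=20 v=6: → [20,25); WM=19
i=4 t=21 v=2: → [20,26); WM=20
i=5 t=22 v=9: → [20,27); WM=21
i=6 t=24 v=8: → [20,29); WM=23
i=7 t=3 v=7: DROP (t<23-0); WM=23

2 7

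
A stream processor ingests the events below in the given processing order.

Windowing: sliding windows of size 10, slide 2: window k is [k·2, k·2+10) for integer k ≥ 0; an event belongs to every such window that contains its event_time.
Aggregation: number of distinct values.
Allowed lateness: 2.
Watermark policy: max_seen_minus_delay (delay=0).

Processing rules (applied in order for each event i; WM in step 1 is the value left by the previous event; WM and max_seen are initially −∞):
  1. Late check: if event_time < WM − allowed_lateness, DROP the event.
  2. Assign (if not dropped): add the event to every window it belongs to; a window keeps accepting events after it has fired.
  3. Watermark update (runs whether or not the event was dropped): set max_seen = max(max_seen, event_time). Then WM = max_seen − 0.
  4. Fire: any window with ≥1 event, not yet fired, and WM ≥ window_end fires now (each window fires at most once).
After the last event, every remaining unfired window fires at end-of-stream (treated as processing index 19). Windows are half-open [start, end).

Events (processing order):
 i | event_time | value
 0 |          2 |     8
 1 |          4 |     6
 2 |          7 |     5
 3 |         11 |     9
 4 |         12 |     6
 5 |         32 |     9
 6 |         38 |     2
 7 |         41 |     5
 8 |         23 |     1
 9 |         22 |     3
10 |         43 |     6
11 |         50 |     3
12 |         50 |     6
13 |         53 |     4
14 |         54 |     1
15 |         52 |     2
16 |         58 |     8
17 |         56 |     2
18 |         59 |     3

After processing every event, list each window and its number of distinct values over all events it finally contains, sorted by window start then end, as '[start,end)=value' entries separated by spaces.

[0,10)=3 [2,12)=4 [4,14)=3 [6,16)=3 [8,18)=2 [10,20)=2 [12,22)=1 [24,34)=1 [26,36)=1 [28,38)=1 [30,40)=2 [32,42)=3 [34,44)=3 [36,46)=3 [38,48)=3 [40,50)=2 [42,52)=2 [44,54)=4 [46,56)=5 [48,58)=5 [50,60)=6 [52,62)=5 [54,64)=4 [56,66)=3 [58,68)=2

i=0 t=2 v=8: → [2,12),[0,10); WM=2
i=1 t=4 v=6: → [4,14),[2,12),[0,10); WM=4
i=2 t=7 v=5: → [6,16),[4,14),[2,12),[0,10); WM=7
i=3 t=11 v=9: → [10,20),[8,18),[6,16),[4,14),[2,12); WM=11; [0,10) fires=3
i=4 t=12 v=6: → [12,22),[10,20),[8,18),[6,16),[4,14); WM=12; [2,12) fires=4
i=5 t=32 v=9: → [32,42),[30,40),[28,38),[26,36),[24,34); WM=32; [4,14) fires=3 [6,16) fires=3 [8,18) fires=2 [10,20) fires=2 [12,22) fires=1
i=6 t=38 v=2: → [38,48),[36,46),[34,44),[32,42),[30,40); WM=38; [24,34) fires=1 [26,36) fires=1 [28,38) fires=1
i=7 t=41 v=5: → [40,50),[38,48),[36,46),[34,44),[32,42); WM=41; [30,40) fires=2
i=8 t=23 v=1: DROP (t<41-2); WM=41
i=9 t=22 v=3: DROP (t<41-2); WM=41
i=10 t=43 v=6: → [42,52),[40,50),[38,48),[36,46),[34,44); WM=43; [32,42) fires=3
i=11 t=50 v=3: → [50,60),[48,58),[46,56),[44,54),[42,52); WM=50; [34,44) fires=3 [36,46) fires=3 [38,48) fires=3 [40,50) fires=2
i=12 t=50 v=6: → [50,60),[48,58),[46,56),[44,54),[42,52); WM=50
i=13 t=53 v=4: → [52,62),[50,60),[48,58),[46,56),[44,54); WM=53; [42,52) fires=2
i=14 t=54 v=1: → [54,64),[52,62),[50,60),[48,58),[46,56); WM=54; [44,54) fires=3
i=15 t=52 v=2: → [52,62),[50,60),[48,58),[46,56),[44,54); WM=54
i=16 t=58 v=8: → [58,68),[56,66),[54,64),[52,62),[50,60); WM=58; [46,56) fires=5 [48,58) fires=5
i=17 t=56 v=2: → [56,66),[54,64),[52,62),[50,60),[48,58); WM=58
i=18 t=59 v=3: → [58,68),[56,66),[54,64),[52,62),[50,60); WM=59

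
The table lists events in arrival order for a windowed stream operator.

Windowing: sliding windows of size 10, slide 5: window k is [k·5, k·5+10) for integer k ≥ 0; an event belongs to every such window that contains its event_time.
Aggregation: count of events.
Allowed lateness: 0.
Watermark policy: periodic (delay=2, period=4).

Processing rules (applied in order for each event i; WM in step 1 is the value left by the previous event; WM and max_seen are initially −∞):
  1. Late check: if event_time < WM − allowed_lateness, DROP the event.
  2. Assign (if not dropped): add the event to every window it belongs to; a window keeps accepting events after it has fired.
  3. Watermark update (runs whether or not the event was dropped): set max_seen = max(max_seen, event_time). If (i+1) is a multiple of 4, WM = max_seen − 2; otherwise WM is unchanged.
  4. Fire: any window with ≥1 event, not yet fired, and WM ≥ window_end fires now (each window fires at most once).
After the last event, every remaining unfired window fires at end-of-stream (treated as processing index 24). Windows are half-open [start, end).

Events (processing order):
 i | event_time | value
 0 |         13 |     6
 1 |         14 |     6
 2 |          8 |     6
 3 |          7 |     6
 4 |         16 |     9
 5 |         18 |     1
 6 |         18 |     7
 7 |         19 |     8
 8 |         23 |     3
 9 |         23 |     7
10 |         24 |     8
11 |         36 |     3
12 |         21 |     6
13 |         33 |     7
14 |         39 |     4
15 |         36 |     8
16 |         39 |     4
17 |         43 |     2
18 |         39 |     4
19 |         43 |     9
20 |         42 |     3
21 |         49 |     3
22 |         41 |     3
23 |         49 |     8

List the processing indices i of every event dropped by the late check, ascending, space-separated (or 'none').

i=0 t=13 v=6: → [10,20),[5,15); WM=−∞
i=1 t=14 v=6: → [10,20),[5,15); WM=−∞
i=2 t=8 v=6: → [5,15),[0,10); WM=−∞
i=3 t=7 v=6: → [5,15),[0,10); WM=12; [0,10) fires=2
i=4 t=16 v=9: → [15,25),[10,20); WM=12
i=5 t=18 v=1: → [15,25),[10,20); WM=12
i=6 t=18 v=7: → [15,25),[10,20); WM=12
i=7 t=19 v=8: → [15,25),[10,20); WM=17; [5,15) fires=4
i=8 t=23 v=3: → [20,30),[15,25); WM=17
i=9 t=23 v=7: → [20,30),[15,25); WM=17
i=10 t=24 v=8: → [20,30),[15,25); WM=17
i=11 t=36 v=3: → [35,45),[30,40); WM=34; [10,20) fires=6 [15,25) fires=7 [20,30) fires=3
i=12 t=21 v=6: DROP (t<34-0); WM=34
i=13 t=33 v=7: DROP (t<34-0); WM=34
i=14 t=39 v=4: → [35,45),[30,40); WM=34
i=15 t=36 v=8: → [35,45),[30,40); WM=37
i=16 t=39 v=4: → [35,45),[30,40); WM=37
i=17 t=43 v=2: → [40,50),[35,45); WM=37
i=18 t=39 v=4: → [35,45),[30,40); WM=37
i=19 t=43 v=9: → [40,50),[35,45); WM=41; [30,40) fires=5
i=20 t=42 v=3: → [40,50),[35,45); WM=41
i=21 t=49 v=3: → [45,55),[40,50); WM=41
i=22 t=41 v=3: → [40,50),[35,45); WM=41
i=23 t=49 v=8: → [45,55),[40,50); WM=47; [35,45) fires=9

12 13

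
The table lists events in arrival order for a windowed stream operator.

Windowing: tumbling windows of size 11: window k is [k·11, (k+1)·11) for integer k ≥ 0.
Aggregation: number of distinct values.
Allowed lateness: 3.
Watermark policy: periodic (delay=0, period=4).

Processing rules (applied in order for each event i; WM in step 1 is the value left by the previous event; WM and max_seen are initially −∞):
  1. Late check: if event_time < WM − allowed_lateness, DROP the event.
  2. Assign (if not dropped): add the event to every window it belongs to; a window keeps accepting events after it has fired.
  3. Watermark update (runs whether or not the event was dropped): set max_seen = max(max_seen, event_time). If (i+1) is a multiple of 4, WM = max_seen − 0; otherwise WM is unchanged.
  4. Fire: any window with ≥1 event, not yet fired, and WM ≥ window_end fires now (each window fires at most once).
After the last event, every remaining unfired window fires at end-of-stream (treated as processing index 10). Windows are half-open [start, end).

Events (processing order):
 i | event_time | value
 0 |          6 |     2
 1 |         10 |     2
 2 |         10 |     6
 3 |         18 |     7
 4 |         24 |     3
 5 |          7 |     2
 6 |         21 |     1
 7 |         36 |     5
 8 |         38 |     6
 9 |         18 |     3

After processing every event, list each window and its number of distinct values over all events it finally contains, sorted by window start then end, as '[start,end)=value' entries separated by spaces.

i=0 t=6 v=2: → [0,11); WM=−∞
i=1 t=10 v=2: → [0,11); WM=−∞
i=2 t=10 v=6: → [0,11); WM=−∞
i=3 t=18 v=7: → [11,22); WM=18; [0,11) fires=2
i=4 t=24 v=3: → [22,33); WM=18
i=5 t=7 v=2: DROP (t<18-3); WM=18
i=6 t=21 v=1: → [11,22); WM=18
i=7 t=36 v=5: → [33,44); WM=36; [11,22) fires=2 [22,33) fires=1
i=8 t=38 v=6: → [33,44); WM=36
i=9 t=18 v=3: DROP (t<36-3); WM=36

[0,11)=2 [11,22)=2 [22,33)=1 [33,44)=2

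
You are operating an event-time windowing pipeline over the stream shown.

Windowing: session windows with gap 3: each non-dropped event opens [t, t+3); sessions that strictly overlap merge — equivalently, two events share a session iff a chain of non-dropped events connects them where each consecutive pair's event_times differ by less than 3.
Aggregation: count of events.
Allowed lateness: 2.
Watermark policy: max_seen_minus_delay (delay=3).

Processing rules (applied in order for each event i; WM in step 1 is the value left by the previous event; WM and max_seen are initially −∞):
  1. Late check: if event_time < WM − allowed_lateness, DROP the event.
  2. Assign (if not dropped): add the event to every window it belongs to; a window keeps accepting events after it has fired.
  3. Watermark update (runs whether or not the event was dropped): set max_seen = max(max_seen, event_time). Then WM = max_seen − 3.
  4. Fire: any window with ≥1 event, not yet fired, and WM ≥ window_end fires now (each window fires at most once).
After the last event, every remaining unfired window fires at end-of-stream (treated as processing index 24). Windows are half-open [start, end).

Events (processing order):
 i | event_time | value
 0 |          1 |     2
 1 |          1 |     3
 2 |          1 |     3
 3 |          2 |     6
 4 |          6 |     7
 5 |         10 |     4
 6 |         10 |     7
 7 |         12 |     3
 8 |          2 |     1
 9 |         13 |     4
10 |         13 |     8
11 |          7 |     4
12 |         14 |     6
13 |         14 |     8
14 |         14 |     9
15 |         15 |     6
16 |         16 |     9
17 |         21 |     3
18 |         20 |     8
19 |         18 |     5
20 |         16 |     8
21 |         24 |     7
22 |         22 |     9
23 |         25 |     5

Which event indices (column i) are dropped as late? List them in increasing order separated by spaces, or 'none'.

i=0 t=1 v=2: → [1,4); WM=-2
i=1 t=1 v=3: → [1,4); WM=-2
i=2 t=1 v=3: → [1,4); WM=-2
i=3 t=2 v=6: → [1,5); WM=-1
i=4 t=6 v=7: → [6,9); WM=3
i=5 t=10 v=4: → [10,13); WM=7
i=6 t=10 v=7: → [10,13); WM=7
i=7 t=12 v=3: → [10,15); WM=9
i=8 t=2 v=1: DROP (t<9-2); WM=9
i=9 t=13 v=4: → [10,16); WM=10
i=10 t=13 v=8: → [10,16); WM=10
i=11 t=7 v=4: DROP (t<10-2); WM=10
i=12 t=14 v=6: → [10,17); WM=11
i=13 t=14 v=8: → [10,17); WM=11
i=14 t=14 v=9: → [10,17); WM=11
i=15 t=15 v=6: → [10,18); WM=12
i=16 t=16 v=9: → [10,19); WM=13
i=17 t=21 v=3: → [21,24); WM=18
i=18 t=20 v=8: → [20,24); WM=18
i=19 t=18 v=5: → [10,24); WM=18
i=20 t=16 v=8: → [10,24); WM=18
i=21 t=24 v=7: → [24,27); WM=21
i=22 t=22 v=9: → [10,27); WM=21
i=23 t=25 v=5: → [10,28); WM=22

8 11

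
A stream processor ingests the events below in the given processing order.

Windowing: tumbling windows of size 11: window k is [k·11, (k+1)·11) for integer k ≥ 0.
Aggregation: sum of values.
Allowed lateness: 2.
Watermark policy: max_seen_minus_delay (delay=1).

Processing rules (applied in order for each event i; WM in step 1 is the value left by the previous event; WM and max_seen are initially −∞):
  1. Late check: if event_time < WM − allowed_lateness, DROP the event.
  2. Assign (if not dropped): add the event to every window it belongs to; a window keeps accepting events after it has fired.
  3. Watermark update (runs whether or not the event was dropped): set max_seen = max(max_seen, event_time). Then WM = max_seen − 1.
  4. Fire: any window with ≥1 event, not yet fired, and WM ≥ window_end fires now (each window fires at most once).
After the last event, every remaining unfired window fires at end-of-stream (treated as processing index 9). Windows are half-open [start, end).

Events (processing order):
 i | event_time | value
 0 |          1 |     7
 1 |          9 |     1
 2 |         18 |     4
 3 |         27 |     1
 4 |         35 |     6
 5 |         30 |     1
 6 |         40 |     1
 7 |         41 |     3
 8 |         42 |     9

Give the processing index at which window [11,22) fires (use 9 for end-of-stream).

3

i=0 t=1 v=7: → [0,11); WM=0
i=1 t=9 v=1: → [0,11); WM=8
i=2 t=18 v=4: → [11,22); WM=17; [0,11) fires=8
i=3 t=27 v=1: → [22,33); WM=26; [11,22) fires=4
i=4 t=35 v=6: → [33,44); WM=34; [22,33) fires=1
i=5 t=30 v=1: DROP (t<34-2); WM=34
i=6 t=40 v=1: → [33,44); WM=39
i=7 t=41 v=3: → [33,44); WM=40
i=8 t=42 v=9: → [33,44); WM=41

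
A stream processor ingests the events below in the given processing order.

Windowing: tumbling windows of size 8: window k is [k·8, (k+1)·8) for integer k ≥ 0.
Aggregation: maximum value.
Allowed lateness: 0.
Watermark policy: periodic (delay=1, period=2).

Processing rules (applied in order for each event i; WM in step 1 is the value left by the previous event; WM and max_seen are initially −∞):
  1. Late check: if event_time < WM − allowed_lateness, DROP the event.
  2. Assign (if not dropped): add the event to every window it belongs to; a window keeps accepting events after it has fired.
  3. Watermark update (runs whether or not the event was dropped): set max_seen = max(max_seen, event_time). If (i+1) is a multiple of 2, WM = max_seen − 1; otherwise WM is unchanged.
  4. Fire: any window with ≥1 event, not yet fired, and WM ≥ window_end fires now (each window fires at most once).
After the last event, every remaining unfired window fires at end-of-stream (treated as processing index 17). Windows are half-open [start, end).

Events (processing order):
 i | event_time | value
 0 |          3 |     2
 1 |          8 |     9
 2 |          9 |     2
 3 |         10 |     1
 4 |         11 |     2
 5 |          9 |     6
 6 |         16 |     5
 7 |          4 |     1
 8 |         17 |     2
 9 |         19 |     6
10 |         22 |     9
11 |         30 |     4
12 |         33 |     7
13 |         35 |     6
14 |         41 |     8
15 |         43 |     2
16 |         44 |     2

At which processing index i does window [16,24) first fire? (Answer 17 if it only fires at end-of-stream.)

11

i=0 t=3 v=2: → [0,8); WM=−∞
i=1 t=8 v=9: → [8,16); WM=7
i=2 t=9 v=2: → [8,16); WM=7
i=3 t=10 v=1: → [8,16); WM=9; [0,8) fires=2
i=4 t=11 v=2: → [8,16); WM=9
i=5 t=9 v=6: → [8,16); WM=10
i=6 t=16 v=5: → [16,24); WM=10
i=7 t=4 v=1: DROP (t<10-0); WM=15
i=8 t=17 v=2: → [16,24); WM=15
i=9 t=19 v=6: → [16,24); WM=18; [8,16) fires=9
i=10 t=22 v=9: → [16,24); WM=18
i=11 t=30 v=4: → [24,32); WM=29; [16,24) fires=9
i=12 t=33 v=7: → [32,40); WM=29
i=13 t=35 v=6: → [32,40); WM=34; [24,32) fires=4
i=14 t=41 v=8: → [40,48); WM=34
i=15 t=43 v=2: → [40,48); WM=42; [32,40) fires=7
i=16 t=44 v=2: → [40,48); WM=42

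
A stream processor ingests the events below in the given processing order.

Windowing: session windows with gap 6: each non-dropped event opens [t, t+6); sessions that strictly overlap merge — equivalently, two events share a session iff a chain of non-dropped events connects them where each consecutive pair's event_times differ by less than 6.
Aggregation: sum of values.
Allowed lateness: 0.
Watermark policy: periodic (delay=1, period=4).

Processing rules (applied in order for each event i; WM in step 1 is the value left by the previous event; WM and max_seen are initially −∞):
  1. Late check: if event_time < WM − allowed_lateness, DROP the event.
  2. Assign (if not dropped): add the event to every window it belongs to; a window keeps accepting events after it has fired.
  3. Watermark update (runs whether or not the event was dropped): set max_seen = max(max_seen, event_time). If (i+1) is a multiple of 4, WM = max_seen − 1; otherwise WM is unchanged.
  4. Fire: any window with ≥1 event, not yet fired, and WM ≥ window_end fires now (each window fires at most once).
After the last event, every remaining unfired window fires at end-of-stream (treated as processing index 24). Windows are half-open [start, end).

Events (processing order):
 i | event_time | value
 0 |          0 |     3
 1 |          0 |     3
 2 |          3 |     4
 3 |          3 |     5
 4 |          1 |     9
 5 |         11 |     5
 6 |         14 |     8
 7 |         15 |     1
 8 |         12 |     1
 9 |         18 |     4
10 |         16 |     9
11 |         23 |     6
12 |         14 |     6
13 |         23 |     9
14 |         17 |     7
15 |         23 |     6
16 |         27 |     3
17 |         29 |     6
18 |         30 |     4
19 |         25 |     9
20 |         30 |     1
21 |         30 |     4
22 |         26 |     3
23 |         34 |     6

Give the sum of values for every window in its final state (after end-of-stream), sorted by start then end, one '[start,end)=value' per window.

i=0 t=0 v=3: → [0,6); WM=−∞
i=1 t=0 v=3: → [0,6); WM=−∞
i=2 t=3 v=4: → [0,9); WM=−∞
i=3 t=3 v=5: → [0,9); WM=2
i=4 t=1 v=9: DROP (t<2-0); WM=2
i=5 t=11 v=5: → [11,17); WM=2
i=6 t=14 v=8: → [11,20); WM=2
i=7 t=15 v=1: → [11,21); WM=14
i=8 t=12 v=1: DROP (t<14-0); WM=14
i=9 t=18 v=4: → [11,24); WM=14
i=10 t=16 v=9: → [11,24); WM=14
i=11 t=23 v=6: → [11,29); WM=22
i=12 t=14 v=6: DROP (t<22-0); WM=22
i=13 t=23 v=9: → [11,29); WM=22
i=14 t=17 v=7: DROP (t<22-0); WM=22
i=15 t=23 v=6: → [11,29); WM=22
i=16 t=27 v=3: → [11,33); WM=22
i=17 t=29 v=6: → [11,35); WM=22
i=18 t=30 v=4: → [11,36); WM=22
i=19 t=25 v=9: → [11,36); WM=29
i=20 t=30 v=1: → [11,36); WM=29
i=21 t=30 v=4: → [11,36); WM=29
i=22 t=26 v=3: DROP (t<29-0); WM=29
i=23 t=34 v=6: → [11,40); WM=33

[0,9)=15 [11,40)=81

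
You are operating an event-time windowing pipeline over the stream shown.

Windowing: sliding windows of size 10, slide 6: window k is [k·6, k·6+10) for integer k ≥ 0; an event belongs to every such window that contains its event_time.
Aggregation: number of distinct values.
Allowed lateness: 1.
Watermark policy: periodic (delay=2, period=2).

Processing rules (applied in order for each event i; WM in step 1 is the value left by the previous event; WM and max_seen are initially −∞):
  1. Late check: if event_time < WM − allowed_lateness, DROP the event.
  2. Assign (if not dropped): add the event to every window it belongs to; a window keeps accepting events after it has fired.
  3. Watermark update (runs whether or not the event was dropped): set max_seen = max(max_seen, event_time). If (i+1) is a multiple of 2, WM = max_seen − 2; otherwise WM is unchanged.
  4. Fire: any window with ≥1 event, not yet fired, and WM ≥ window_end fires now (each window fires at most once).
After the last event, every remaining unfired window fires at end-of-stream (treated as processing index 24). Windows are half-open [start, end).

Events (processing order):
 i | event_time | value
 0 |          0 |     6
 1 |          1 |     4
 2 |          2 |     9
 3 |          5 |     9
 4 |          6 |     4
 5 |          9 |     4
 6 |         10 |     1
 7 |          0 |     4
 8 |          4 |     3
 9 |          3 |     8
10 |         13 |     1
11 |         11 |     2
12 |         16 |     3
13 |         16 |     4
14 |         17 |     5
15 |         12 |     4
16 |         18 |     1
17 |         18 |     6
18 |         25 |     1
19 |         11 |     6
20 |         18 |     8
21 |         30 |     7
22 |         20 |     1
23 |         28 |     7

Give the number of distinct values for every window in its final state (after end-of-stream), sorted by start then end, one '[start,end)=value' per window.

[0,10)=3 [6,16)=3 [12,22)=5 [18,28)=2 [24,34)=2 [30,40)=1

i=0 t=0 v=6: → [0,10); WM=−∞
i=1 t=1 v=4: → [0,10); WM=-1
i=2 t=2 v=9: → [0,10); WM=-1
i=3 t=5 v=9: → [0,10); WM=3
i=4 t=6 v=4: → [6,16),[0,10); WM=3
i=5 t=9 v=4: → [6,16),[0,10); WM=7
i=6 t=10 v=1: → [6,16); WM=7
i=7 t=0 v=4: DROP (t<7-1); WM=8
i=8 t=4 v=3: DROP (t<8-1); WM=8
i=9 t=3 v=8: DROP (t<8-1); WM=8
i=10 t=13 v=1: → [12,22),[6,16); WM=8
i=11 t=11 v=2: → [6,16); WM=11; [0,10) fires=3
i=12 t=16 v=3: → [12,22); WM=11
i=13 t=16 v=4: → [12,22); WM=14
i=14 t=17 v=5: → [12,22); WM=14
i=15 t=12 v=4: DROP (t<14-1); WM=15
i=16 t=18 v=1: → [18,28),[12,22); WM=15
i=17 t=18 v=6: → [18,28),[12,22); WM=16; [6,16) fires=3
i=18 t=25 v=1: → [24,34),[18,28); WM=16
i=19 t=11 v=6: DROP (t<16-1); WM=23; [12,22) fires=5
i=20 t=18 v=8: DROP (t<23-1); WM=23
i=21 t=30 v=7: → [30,40),[24,34); WM=28; [18,28) fires=2
i=22 t=20 v=1: DROP (t<28-1); WM=28
i=23 t=28 v=7: → [24,34); WM=28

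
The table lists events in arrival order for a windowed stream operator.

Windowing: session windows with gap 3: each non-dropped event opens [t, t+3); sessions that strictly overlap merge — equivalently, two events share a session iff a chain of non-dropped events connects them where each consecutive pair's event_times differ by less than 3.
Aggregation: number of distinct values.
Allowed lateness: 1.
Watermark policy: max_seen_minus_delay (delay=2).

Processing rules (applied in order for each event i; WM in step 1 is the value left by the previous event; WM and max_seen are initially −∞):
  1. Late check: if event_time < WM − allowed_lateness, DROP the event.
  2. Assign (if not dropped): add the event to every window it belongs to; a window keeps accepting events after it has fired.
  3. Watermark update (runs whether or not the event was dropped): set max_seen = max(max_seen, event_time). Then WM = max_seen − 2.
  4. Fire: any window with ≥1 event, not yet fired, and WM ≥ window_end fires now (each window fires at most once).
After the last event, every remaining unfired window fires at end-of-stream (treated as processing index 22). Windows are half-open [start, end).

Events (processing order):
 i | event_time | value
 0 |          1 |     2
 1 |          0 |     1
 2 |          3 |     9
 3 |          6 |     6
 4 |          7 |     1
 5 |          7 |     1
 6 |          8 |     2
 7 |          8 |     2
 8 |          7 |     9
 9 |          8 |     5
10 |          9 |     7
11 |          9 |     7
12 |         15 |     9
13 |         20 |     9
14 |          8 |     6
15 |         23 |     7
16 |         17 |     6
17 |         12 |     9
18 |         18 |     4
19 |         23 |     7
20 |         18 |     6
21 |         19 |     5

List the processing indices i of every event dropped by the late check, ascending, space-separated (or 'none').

14 16 17 18 20 21

i=0 t=1 v=2: → [1,4); WM=-1
i=1 t=0 v=1: → [0,4); WM=-1
i=2 t=3 v=9: → [0,6); WM=1
i=3 t=6 v=6: → [6,9); WM=4
i=4 t=7 v=1: → [6,10); WM=5
i=5 t=7 v=1: → [6,10); WM=5
i=6 t=8 v=2: → [6,11); WM=6
i=7 t=8 v=2: → [6,11); WM=6
i=8 t=7 v=9: → [6,11); WM=6
i=9 t=8 v=5: → [6,11); WM=6
i=10 t=9 v=7: → [6,12); WM=7
i=11 t=9 v=7: → [6,12); WM=7
i=12 t=15 v=9: → [15,18); WM=13
i=13 t=20 v=9: → [20,23); WM=18
i=14 t=8 v=6: DROP (t<18-1); WM=18
i=15 t=23 v=7: → [23,26); WM=21
i=16 t=17 v=6: DROP (t<21-1); WM=21
i=17 t=12 v=9: DROP (t<21-1); WM=21
i=18 t=18 v=4: DROP (t<21-1); WM=21
i=19 t=23 v=7: → [23,26); WM=21
i=20 t=18 v=6: DROP (t<21-1); WM=21
i=21 t=19 v=5: DROP (t<21-1); WM=21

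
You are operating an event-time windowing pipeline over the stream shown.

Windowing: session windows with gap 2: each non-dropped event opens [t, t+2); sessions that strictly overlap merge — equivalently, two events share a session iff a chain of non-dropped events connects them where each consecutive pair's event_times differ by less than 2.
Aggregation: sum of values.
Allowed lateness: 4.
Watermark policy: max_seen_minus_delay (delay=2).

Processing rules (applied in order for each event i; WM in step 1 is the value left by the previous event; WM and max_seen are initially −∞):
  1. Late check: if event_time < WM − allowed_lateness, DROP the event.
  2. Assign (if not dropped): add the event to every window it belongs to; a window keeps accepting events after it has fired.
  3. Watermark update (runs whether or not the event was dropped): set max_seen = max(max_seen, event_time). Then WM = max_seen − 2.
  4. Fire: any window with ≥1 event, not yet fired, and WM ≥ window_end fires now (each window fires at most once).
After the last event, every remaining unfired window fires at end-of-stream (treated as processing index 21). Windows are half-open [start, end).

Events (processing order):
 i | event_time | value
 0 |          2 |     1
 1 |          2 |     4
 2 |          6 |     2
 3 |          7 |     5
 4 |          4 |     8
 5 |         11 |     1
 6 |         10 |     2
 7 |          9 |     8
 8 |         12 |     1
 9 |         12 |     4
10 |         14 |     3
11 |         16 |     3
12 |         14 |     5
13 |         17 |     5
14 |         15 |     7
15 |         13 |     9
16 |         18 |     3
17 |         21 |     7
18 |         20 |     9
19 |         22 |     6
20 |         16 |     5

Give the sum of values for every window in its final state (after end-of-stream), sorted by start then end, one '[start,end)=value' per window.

i=0 t=2 v=1: → [2,4); WM=0
i=1 t=2 v=4: → [2,4); WM=0
i=2 t=6 v=2: → [6,8); WM=4
i=3 t=7 v=5: → [6,9); WM=5
i=4 t=4 v=8: → [4,6); WM=5
i=5 t=11 v=1: → [11,13); WM=9
i=6 t=10 v=2: → [10,13); WM=9
i=7 t=9 v=8: → [9,13); WM=9
i=8 t=12 v=1: → [9,14); WM=10
i=9 t=12 v=4: → [9,14); WM=10
i=10 t=14 v=3: → [14,16); WM=12
i=11 t=16 v=3: → [16,18); WM=14
i=12 t=14 v=5: → [14,16); WM=14
i=13 t=17 v=5: → [16,19); WM=15
i=14 t=15 v=7: → [14,19); WM=15
i=15 t=13 v=9: → [9,19); WM=15
i=16 t=18 v=3: → [9,20); WM=16
i=17 t=21 v=7: → [21,23); WM=19
i=18 t=20 v=9: → [20,23); WM=19
i=19 t=22 v=6: → [20,24); WM=20
i=20 t=16 v=5: → [9,20); WM=20

[2,4)=5 [4,6)=8 [6,9)=7 [9,20)=56 [20,24)=22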